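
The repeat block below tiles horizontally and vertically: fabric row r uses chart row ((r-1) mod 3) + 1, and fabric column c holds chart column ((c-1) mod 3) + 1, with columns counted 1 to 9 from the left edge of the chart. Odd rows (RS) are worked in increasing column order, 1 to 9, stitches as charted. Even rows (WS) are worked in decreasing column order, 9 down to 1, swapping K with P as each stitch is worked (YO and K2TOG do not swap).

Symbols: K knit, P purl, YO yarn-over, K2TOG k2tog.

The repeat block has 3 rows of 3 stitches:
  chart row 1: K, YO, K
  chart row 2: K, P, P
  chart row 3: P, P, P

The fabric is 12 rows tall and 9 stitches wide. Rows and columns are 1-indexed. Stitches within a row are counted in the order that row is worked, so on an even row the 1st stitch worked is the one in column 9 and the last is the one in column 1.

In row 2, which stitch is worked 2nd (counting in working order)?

Row 2: (2-1) mod 3 = 1, so use chart row 2. Even row -> WS.
Chart row 2 tiled across columns 1-9: K P P K P P K P P
WS row: flip the tiled sequence (start at column 9) and apply K<->P; YO and K2TOG stay.
Row 2 as worked: K K P K K P K K P
Counting 2 along the worked row gives K.

Result:
K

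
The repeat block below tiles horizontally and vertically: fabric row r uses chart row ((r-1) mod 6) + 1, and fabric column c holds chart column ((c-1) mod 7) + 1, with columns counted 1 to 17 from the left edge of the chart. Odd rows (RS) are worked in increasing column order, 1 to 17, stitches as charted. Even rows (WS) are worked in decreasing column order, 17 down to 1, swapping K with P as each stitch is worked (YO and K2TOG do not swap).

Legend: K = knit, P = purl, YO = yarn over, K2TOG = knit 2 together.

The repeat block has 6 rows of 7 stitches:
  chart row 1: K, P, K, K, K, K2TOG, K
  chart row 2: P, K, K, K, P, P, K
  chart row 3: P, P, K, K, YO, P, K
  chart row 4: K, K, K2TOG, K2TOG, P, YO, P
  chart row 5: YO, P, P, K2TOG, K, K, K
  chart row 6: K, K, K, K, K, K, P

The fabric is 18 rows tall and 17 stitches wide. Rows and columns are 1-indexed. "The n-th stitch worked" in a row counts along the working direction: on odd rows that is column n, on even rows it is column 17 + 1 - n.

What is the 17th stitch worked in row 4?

Result:
P

Derivation:
Row 4 uses chart row ((4-1) mod 6)+1 = 4. Row 4 is even, so WS.
Chart row 4 tiled across columns 1-17: K K K2TOG K2TOG P YO P K K K2TOG K2TOG P YO P K K K2TOG
Wrong side: read the tiled row from column 17 down to 1 and exchange K with P (leave YO, K2TOG).
Row 4 as worked: K2TOG P P K YO K K2TOG K2TOG P P K YO K K2TOG K2TOG P P
The 17th stitch worked is P.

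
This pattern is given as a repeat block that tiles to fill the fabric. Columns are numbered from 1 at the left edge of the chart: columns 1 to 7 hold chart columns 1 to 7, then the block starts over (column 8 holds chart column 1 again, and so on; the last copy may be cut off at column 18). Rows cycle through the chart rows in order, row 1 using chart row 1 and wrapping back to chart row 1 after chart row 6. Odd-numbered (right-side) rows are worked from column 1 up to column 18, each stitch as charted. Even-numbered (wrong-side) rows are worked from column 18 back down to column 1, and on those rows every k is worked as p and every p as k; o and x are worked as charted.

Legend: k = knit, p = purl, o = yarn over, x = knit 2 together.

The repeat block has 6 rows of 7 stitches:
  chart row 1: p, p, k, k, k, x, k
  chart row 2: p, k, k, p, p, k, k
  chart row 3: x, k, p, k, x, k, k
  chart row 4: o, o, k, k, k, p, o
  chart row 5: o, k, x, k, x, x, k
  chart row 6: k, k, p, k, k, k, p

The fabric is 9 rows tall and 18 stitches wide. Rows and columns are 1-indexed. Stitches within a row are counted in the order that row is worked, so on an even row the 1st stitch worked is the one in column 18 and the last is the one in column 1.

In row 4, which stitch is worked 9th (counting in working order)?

Row 4 uses chart row ((4-1) mod 6)+1 = 4. Row 4 is even, so WS.
Chart row 4 tiled across columns 1-18: o o k k k p o o o k k k p o o o k k
WS: work from column 18 back to column 1 (reverse the tiled row), swapping k<->p (o and x unchanged).
Row 4 as worked: p p o o o k p p p o o o k p p p o o
Stitch 9 in working order -> p

Result:
p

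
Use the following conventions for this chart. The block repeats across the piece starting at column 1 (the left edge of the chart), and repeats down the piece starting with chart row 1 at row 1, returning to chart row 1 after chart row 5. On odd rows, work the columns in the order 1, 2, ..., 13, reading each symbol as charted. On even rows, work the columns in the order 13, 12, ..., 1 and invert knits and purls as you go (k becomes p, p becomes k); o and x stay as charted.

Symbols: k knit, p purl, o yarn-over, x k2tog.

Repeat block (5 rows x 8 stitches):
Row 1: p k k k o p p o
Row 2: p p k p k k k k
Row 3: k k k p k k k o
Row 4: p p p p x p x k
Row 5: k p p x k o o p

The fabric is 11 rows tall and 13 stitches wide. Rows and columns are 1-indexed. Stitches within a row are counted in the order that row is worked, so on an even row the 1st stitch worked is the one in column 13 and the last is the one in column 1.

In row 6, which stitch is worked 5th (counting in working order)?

== STITCH ==
k

Derivation:
For row 6: chart row = ((6-1) mod 5) + 1 = 1; this is a WS (even) row.
Chart row 1 tiled across columns 1-13: p k k k o p p o p k k k o
WS row: flip the tiled sequence (start at column 13) and apply k<->p; o and x stay.
Row 6 as worked: o p p p k o k k o p p p k
The 5th stitch worked is k.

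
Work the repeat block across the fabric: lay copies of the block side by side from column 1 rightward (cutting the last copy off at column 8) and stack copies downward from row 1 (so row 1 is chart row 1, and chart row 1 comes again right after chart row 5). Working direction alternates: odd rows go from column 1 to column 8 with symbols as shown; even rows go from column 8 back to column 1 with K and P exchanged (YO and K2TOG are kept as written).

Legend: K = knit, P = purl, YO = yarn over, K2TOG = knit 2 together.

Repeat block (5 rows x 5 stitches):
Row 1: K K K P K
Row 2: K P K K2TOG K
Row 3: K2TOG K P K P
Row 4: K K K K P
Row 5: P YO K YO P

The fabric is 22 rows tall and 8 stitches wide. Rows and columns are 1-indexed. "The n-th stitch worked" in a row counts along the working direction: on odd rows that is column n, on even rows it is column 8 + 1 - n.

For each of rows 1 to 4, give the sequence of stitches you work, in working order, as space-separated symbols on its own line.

== ROWS AS WORKED ==
K K K P K K K K
P K P P K2TOG P K P
K2TOG K P K P K2TOG K P
P P P K P P P P

Derivation:
Row 1: chart row 1, RS - tile across columns 1-8 and work as-is.
Row 2: chart row 2, WS - tiled (columns 1-8): K P K K2TOG K K P K; work from column 8 back to 1 with K<->P swapped.
Row 3: chart row 3, RS - tile across columns 1-8 and work as-is.
Row 4: chart row 4, WS - tiled (columns 1-8): K K K K P K K K; work from column 8 back to 1 with K<->P swapped.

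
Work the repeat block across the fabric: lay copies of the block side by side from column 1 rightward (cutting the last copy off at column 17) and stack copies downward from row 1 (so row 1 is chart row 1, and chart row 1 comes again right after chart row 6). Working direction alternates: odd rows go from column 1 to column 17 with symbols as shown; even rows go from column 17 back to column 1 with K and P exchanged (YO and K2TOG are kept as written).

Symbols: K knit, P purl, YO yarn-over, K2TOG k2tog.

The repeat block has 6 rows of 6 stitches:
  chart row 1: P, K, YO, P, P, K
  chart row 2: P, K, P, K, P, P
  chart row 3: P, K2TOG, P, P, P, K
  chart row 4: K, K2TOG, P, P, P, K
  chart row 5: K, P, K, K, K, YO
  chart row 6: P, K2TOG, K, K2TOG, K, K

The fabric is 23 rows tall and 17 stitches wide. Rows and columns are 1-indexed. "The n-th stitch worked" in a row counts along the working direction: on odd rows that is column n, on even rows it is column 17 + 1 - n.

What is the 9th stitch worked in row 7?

Stitch:
YO

Derivation:
Row 7 uses chart row ((7-1) mod 6)+1 = 1. Row 7 is odd, so RS.
Chart row 1 tiled across columns 1-17: P K YO P P K P K YO P P K P K YO P P
RS: work column 1 to column 17, symbols as charted — the tiled row is the row as worked.
Stitch 9 in working order -> YO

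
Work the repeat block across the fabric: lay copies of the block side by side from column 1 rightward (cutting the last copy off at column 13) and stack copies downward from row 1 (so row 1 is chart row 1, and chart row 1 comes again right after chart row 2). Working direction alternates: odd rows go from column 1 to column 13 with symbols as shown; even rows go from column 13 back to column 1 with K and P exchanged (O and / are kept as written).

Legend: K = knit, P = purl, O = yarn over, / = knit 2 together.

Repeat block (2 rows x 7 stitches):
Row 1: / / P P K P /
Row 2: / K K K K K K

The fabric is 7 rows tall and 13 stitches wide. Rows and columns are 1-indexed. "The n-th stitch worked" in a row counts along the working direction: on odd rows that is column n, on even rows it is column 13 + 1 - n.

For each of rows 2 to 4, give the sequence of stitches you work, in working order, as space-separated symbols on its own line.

Row 2: chart row 2, WS - tiled (columns 1-13): / K K K K K K / K K K K K; work from column 13 back to 1 with K<->P swapped.
Row 3: chart row 1, RS - tile across columns 1-13 and work as-is.
Row 4: chart row 2, WS - tiled (columns 1-13): / K K K K K K / K K K K K; work from column 13 back to 1 with K<->P swapped.

Rows as worked:
P P P P P / P P P P P P /
/ / P P K P / / / P P K P
P P P P P / P P P P P P /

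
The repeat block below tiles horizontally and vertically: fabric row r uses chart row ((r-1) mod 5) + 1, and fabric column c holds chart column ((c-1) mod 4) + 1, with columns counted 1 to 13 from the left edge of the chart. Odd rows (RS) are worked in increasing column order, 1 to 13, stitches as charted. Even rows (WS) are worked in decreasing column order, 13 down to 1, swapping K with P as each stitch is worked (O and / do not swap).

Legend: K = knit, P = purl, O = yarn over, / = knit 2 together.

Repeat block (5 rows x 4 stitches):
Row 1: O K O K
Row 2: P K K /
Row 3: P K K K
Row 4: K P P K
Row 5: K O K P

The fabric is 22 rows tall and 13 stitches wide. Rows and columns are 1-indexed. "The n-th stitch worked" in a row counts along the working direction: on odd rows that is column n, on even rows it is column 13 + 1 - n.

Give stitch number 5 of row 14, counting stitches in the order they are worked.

Result:
P

Derivation:
For row 14: chart row = ((14-1) mod 5) + 1 = 4; this is a WS (even) row.
Chart row 4 tiled across columns 1-13: K P P K K P P K K P P K K
WS: work from column 13 back to column 1 (reverse the tiled row), swapping K<->P (O and / unchanged).
Row 14 as worked: P P K K P P K K P P K K P
The 5th stitch worked is P.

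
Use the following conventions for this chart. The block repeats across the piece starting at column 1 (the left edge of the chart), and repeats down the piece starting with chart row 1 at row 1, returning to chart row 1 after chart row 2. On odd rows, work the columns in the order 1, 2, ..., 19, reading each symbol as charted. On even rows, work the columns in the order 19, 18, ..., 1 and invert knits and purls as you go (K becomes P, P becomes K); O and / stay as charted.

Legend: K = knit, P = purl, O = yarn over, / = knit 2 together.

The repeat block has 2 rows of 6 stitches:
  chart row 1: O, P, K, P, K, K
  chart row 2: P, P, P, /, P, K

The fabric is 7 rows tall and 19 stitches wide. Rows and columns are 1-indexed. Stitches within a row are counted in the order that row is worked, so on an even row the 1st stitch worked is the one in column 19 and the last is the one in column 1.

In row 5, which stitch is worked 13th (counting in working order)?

Row 5 uses chart row ((5-1) mod 2)+1 = 1. Row 5 is odd, so RS.
Chart row 1 tiled across columns 1-19: O P K P K K O P K P K K O P K P K K O
RS row: no reversal, no swap; stitch n worked = column n.
Stitch 13 in working order -> O

Result:
O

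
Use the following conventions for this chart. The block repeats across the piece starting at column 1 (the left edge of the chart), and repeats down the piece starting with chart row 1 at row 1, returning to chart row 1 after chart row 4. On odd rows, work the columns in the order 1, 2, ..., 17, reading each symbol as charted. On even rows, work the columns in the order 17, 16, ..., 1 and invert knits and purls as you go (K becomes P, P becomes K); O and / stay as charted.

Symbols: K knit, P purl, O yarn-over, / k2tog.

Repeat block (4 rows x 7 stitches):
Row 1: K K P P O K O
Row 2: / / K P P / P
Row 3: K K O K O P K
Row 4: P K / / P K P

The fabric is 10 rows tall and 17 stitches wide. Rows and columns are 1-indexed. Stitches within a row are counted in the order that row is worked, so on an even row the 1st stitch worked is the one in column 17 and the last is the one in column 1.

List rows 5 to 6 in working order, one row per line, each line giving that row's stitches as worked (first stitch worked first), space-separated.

Result:
K K P P O K O K K P P O K O K K P
P / / K / K K P / / K / K K P / /

Derivation:
Row 5: chart row 1, RS - tile across columns 1-17 and work as-is.
Row 6: chart row 2, WS - tiled (columns 1-17): / / K P P / P / / K P P / P / / K; work from column 17 back to 1 with K<->P swapped.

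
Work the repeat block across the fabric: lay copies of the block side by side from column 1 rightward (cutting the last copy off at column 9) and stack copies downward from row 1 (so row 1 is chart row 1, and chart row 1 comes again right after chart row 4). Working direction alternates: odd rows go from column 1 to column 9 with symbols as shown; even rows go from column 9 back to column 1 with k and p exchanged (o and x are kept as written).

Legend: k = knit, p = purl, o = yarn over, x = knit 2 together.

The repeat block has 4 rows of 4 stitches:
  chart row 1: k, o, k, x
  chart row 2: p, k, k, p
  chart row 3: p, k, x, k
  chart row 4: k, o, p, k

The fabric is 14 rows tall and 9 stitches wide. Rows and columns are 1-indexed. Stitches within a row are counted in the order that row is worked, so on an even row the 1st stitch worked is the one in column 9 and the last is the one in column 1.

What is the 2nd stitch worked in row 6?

Row 6: (6-1) mod 4 = 1, so use chart row 2. Even row -> WS.
Chart row 2 tiled across columns 1-9: p k k p p k k p p
Wrong side: read the tiled row from column 9 down to 1 and exchange k with p (leave o, x).
Row 6 as worked: k k p p k k p p k
Stitch 2 in working order -> k

Stitch:
k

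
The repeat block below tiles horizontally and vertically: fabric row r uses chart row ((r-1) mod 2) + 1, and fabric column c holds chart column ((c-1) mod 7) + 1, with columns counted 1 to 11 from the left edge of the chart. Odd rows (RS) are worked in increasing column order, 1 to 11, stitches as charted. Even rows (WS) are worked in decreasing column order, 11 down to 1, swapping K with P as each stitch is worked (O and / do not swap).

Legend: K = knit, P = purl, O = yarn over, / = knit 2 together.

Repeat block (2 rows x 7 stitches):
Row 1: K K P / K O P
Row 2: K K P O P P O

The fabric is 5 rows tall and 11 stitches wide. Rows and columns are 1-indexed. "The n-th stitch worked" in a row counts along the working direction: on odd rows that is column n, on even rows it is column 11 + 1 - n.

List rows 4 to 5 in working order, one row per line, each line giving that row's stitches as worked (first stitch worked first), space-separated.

Rows as worked:
O K P P O K K O K P P
K K P / K O P K K P /

Derivation:
Row 4: chart row 2, WS - tiled (columns 1-11): K K P O P P O K K P O; work from column 11 back to 1 with K<->P swapped.
Row 5: chart row 1, RS - tile across columns 1-11 and work as-is.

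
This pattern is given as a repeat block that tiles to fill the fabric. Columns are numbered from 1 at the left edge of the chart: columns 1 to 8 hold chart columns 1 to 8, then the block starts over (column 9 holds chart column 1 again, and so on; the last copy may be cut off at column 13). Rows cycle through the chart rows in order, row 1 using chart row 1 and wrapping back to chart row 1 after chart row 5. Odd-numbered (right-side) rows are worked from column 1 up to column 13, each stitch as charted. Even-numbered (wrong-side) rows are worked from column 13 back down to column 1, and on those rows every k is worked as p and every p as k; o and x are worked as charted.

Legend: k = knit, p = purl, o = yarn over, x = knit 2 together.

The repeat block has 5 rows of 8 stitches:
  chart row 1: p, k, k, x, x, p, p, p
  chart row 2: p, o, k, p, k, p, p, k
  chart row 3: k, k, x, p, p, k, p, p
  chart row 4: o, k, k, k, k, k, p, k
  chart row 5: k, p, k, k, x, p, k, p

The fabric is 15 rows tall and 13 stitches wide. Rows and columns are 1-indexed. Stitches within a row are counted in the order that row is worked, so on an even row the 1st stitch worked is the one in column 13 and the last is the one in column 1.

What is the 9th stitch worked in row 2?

== STITCH ==
p

Derivation:
Row 2 uses chart row ((2-1) mod 5)+1 = 2. Row 2 is even, so WS.
Chart row 2 tiled across columns 1-13: p o k p k p p k p o k p k
WS row: flip the tiled sequence (start at column 13) and apply k<->p; o and x stay.
Row 2 as worked: p k p o k p k k p k p o k
Counting 9 along the worked row gives p.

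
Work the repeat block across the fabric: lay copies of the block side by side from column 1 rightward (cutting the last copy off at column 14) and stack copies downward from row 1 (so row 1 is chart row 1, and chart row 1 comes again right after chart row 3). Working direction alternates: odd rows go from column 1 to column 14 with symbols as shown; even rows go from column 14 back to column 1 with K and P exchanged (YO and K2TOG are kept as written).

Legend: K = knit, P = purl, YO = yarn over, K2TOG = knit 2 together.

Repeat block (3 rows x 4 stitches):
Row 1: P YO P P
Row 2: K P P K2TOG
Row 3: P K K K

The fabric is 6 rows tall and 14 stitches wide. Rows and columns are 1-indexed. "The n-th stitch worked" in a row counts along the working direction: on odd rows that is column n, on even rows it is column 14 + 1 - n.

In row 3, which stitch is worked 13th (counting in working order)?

== STITCH ==
P

Derivation:
Row 3 uses chart row ((3-1) mod 3)+1 = 3. Row 3 is odd, so RS.
Chart row 3 tiled across columns 1-14: P K K K P K K K P K K K P K
RS row: no reversal, no swap; stitch n worked = column n.
The 13th stitch worked is P.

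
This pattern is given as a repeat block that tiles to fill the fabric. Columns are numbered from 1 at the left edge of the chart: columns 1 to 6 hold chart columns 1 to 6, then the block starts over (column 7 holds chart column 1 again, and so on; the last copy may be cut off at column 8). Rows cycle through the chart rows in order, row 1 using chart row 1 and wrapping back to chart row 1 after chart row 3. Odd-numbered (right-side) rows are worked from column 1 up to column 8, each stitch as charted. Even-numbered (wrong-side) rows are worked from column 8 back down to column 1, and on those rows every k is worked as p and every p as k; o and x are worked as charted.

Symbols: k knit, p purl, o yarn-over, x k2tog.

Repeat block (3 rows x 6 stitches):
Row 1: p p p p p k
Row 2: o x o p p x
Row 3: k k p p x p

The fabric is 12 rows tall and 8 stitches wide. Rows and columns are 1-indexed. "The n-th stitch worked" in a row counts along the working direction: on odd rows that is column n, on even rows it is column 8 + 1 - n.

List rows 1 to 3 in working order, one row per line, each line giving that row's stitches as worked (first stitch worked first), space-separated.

Row 1: chart row 1, RS - tile across columns 1-8 and work as-is.
Row 2: chart row 2, WS - tiled (columns 1-8): o x o p p x o x; work from column 8 back to 1 with k<->p swapped.
Row 3: chart row 3, RS - tile across columns 1-8 and work as-is.

== ROWS AS WORKED ==
p p p p p k p p
x o x k k o x o
k k p p x p k k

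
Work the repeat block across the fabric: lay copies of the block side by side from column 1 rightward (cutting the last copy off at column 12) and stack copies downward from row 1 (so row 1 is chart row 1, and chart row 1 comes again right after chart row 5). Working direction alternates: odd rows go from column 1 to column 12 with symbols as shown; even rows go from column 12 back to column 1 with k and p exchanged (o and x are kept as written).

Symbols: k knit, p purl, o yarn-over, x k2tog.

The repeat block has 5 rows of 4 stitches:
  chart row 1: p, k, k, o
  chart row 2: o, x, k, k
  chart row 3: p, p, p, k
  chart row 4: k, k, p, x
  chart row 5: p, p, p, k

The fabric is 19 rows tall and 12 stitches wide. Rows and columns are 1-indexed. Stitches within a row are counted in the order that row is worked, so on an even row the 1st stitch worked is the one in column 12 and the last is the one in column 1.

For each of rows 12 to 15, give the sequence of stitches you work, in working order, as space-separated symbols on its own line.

Row 12: chart row 2, WS - tiled (columns 1-12): o x k k o x k k o x k k; work from column 12 back to 1 with k<->p swapped.
Row 13: chart row 3, RS - tile across columns 1-12 and work as-is.
Row 14: chart row 4, WS - tiled (columns 1-12): k k p x k k p x k k p x; work from column 12 back to 1 with k<->p swapped.
Row 15: chart row 5, RS - tile across columns 1-12 and work as-is.

Rows as worked:
p p x o p p x o p p x o
p p p k p p p k p p p k
x k p p x k p p x k p p
p p p k p p p k p p p k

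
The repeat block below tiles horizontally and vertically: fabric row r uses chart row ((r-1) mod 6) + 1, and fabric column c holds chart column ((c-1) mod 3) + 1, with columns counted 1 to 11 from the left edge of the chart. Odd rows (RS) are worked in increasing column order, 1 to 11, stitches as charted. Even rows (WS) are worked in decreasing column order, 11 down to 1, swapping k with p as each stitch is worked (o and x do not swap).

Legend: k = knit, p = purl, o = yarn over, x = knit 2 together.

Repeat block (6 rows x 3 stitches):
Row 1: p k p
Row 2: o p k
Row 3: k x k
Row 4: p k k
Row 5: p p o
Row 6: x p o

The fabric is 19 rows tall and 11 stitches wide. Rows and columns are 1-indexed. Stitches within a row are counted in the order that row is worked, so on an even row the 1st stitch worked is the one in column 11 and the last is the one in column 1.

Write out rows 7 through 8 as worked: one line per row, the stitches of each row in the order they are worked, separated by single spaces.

Result:
p k p p k p p k p p k
k o p k o p k o p k o

Derivation:
Row 7: chart row 1, RS - tile across columns 1-11 and work as-is.
Row 8: chart row 2, WS - tiled (columns 1-11): o p k o p k o p k o p; work from column 11 back to 1 with k<->p swapped.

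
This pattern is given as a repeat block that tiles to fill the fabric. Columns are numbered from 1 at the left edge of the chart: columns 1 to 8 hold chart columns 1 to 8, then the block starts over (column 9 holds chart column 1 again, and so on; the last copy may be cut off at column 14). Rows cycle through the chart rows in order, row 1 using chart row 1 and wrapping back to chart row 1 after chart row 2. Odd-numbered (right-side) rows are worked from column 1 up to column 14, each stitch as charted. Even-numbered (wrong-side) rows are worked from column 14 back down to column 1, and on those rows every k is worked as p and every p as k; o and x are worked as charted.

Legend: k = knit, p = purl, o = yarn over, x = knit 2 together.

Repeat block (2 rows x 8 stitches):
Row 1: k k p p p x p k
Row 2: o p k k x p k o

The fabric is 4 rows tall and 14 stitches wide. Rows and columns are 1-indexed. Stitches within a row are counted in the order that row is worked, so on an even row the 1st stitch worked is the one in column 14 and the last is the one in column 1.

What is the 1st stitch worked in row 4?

For row 4: chart row = ((4-1) mod 2) + 1 = 2; this is a WS (even) row.
Chart row 2 tiled across columns 1-14: o p k k x p k o o p k k x p
Wrong side: read the tiled row from column 14 down to 1 and exchange k with p (leave o, x).
Row 4 as worked: k x p p k o o p k x p p k o
The 1st stitch worked is k.

Result:
k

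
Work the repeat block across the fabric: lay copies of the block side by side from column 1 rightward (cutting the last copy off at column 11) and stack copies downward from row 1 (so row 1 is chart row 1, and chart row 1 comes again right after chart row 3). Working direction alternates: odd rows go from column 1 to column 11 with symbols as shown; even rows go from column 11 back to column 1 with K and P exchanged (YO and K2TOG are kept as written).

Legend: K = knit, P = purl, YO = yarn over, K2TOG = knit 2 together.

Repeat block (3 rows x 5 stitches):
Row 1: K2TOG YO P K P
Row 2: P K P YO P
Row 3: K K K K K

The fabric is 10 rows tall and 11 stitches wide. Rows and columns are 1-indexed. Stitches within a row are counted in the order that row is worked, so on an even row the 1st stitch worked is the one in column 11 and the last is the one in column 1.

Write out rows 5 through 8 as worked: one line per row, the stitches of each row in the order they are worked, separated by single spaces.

Rows as worked:
P K P YO P P K P YO P P
P P P P P P P P P P P
K2TOG YO P K P K2TOG YO P K P K2TOG
K K YO K P K K YO K P K

Derivation:
Row 5: chart row 2, RS - tile across columns 1-11 and work as-is.
Row 6: chart row 3, WS - tiled (columns 1-11): K K K K K K K K K K K; work from column 11 back to 1 with K<->P swapped.
Row 7: chart row 1, RS - tile across columns 1-11 and work as-is.
Row 8: chart row 2, WS - tiled (columns 1-11): P K P YO P P K P YO P P; work from column 11 back to 1 with K<->P swapped.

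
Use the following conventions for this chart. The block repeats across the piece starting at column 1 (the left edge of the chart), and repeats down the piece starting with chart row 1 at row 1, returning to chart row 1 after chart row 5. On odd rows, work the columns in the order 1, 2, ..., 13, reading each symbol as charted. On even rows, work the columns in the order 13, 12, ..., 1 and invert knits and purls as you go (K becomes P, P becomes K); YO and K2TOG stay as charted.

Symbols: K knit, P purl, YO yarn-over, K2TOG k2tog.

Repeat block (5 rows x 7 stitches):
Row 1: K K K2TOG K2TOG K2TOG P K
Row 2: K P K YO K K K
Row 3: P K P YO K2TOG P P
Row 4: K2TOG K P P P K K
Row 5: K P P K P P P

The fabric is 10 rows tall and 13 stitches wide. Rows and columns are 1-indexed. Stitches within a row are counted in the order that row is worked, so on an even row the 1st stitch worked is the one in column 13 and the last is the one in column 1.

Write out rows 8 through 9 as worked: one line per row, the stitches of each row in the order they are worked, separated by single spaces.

Row 8: chart row 3, WS - tiled (columns 1-13): P K P YO K2TOG P P P K P YO K2TOG P; work from column 13 back to 1 with K<->P swapped.
Row 9: chart row 4, RS - tile across columns 1-13 and work as-is.

Rows as worked:
K K2TOG YO K P K K K K2TOG YO K P K
K2TOG K P P P K K K2TOG K P P P K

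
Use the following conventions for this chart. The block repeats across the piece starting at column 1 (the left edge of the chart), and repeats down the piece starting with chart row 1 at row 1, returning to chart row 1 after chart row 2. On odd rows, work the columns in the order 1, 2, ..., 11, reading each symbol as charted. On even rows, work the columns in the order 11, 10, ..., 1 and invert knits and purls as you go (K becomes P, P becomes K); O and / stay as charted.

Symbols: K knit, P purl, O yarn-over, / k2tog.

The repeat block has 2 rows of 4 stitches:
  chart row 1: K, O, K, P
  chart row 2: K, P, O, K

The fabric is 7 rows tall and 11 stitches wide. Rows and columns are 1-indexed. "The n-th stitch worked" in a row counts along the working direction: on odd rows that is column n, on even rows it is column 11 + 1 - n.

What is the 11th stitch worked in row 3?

Stitch:
K

Derivation:
Row 3 uses chart row ((3-1) mod 2)+1 = 1. Row 3 is odd, so RS.
Chart row 1 tiled across columns 1-11: K O K P K O K P K O K
RS row: no reversal, no swap; stitch n worked = column n.
The 11th stitch worked is K.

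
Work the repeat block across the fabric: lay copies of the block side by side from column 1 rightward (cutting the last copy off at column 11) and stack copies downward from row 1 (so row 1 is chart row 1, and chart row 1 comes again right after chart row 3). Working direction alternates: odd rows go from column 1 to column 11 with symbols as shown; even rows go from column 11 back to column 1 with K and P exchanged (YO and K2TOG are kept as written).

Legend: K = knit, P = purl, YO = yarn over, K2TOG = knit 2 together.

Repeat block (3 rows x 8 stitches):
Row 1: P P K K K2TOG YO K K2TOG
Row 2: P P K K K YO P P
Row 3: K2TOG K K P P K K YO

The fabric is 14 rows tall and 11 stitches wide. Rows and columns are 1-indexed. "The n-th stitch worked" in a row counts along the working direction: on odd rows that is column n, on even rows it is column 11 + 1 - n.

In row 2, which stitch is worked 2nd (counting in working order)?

Row 2 uses chart row ((2-1) mod 3)+1 = 2. Row 2 is even, so WS.
Chart row 2 tiled across columns 1-11: P P K K K YO P P P P K
Wrong side: read the tiled row from column 11 down to 1 and exchange K with P (leave YO, K2TOG).
Row 2 as worked: P K K K K YO P P P K K
The 2nd stitch worked is K.

== STITCH ==
K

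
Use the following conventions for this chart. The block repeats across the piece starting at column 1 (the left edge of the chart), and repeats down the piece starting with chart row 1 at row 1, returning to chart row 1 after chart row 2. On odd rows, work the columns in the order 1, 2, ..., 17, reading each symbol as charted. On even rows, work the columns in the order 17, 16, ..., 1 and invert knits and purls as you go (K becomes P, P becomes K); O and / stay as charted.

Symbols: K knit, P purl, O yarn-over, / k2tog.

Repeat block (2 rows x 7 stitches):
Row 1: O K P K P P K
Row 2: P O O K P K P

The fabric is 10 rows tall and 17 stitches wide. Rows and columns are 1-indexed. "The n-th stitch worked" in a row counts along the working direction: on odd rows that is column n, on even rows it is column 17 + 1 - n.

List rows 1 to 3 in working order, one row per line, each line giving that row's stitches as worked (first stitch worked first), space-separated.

Row 1: chart row 1, RS - tile across columns 1-17 and work as-is.
Row 2: chart row 2, WS - tiled (columns 1-17): P O O K P K P P O O K P K P P O O; work from column 17 back to 1 with K<->P swapped.
Row 3: chart row 1, RS - tile across columns 1-17 and work as-is.

Result:
O K P K P P K O K P K P P K O K P
O O K K P K P O O K K P K P O O K
O K P K P P K O K P K P P K O K P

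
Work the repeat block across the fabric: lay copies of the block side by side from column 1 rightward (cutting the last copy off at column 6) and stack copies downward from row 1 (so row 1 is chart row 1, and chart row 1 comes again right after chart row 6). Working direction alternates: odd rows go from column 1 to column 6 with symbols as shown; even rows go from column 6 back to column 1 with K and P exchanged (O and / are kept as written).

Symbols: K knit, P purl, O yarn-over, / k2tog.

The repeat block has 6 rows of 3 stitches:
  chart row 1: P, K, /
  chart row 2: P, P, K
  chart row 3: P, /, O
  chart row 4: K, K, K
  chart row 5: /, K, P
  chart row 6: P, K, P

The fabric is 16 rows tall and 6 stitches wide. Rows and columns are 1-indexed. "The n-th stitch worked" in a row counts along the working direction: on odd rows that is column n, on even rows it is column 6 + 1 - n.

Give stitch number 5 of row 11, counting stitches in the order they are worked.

For row 11: chart row = ((11-1) mod 6) + 1 = 5; this is a RS (odd) row.
Chart row 5 tiled across columns 1-6: / K P / K P
Right side: take the tiled row as-is (worked left to right from column 1).
Stitch 5 in working order -> K

Stitch:
K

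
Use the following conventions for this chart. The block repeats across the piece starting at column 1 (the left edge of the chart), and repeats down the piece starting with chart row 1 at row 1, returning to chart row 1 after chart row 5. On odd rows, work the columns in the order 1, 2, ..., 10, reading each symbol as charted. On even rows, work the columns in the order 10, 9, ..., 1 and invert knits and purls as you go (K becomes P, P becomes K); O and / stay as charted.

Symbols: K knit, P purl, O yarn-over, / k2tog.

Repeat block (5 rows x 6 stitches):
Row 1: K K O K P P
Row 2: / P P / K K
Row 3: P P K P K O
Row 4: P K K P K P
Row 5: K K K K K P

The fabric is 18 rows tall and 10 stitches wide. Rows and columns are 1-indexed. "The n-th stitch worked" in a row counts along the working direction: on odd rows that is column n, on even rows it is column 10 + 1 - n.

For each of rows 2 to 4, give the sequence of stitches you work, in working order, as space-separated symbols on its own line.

Rows as worked:
/ K K / P P / K K /
P P K P K O P P K P
K P P K K P K P P K

Derivation:
Row 2: chart row 2, WS - tiled (columns 1-10): / P P / K K / P P /; work from column 10 back to 1 with K<->P swapped.
Row 3: chart row 3, RS - tile across columns 1-10 and work as-is.
Row 4: chart row 4, WS - tiled (columns 1-10): P K K P K P P K K P; work from column 10 back to 1 with K<->P swapped.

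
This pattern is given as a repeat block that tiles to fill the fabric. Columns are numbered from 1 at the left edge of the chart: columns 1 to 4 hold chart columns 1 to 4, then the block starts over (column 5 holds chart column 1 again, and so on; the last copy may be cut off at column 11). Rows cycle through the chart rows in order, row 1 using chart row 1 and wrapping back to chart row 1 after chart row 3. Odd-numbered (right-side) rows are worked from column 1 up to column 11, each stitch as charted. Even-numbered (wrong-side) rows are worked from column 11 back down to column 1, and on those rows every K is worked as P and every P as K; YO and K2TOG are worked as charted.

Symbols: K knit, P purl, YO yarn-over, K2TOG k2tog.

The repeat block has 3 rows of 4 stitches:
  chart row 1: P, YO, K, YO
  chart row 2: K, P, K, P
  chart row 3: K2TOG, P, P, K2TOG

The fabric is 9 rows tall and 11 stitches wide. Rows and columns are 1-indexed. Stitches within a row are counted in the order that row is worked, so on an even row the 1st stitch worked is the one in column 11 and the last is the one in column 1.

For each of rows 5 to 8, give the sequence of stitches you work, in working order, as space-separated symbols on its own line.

Result:
K P K P K P K P K P K
K K K2TOG K2TOG K K K2TOG K2TOG K K K2TOG
P YO K YO P YO K YO P YO K
P K P K P K P K P K P

Derivation:
Row 5: chart row 2, RS - tile across columns 1-11 and work as-is.
Row 6: chart row 3, WS - tiled (columns 1-11): K2TOG P P K2TOG K2TOG P P K2TOG K2TOG P P; work from column 11 back to 1 with K<->P swapped.
Row 7: chart row 1, RS - tile across columns 1-11 and work as-is.
Row 8: chart row 2, WS - tiled (columns 1-11): K P K P K P K P K P K; work from column 11 back to 1 with K<->P swapped.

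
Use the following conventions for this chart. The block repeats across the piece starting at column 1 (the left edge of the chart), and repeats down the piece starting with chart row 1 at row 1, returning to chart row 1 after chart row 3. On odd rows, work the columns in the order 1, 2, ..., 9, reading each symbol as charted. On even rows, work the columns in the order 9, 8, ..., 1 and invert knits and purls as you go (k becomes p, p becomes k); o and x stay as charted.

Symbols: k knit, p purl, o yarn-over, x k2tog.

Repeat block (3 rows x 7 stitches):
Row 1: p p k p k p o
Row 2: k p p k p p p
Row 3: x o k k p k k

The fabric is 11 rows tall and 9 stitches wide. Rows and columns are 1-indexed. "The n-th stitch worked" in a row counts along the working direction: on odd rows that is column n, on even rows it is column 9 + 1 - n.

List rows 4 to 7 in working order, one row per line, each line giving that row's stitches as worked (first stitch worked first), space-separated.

Row 4: chart row 1, WS - tiled (columns 1-9): p p k p k p o p p; work from column 9 back to 1 with k<->p swapped.
Row 5: chart row 2, RS - tile across columns 1-9 and work as-is.
Row 6: chart row 3, WS - tiled (columns 1-9): x o k k p k k x o; work from column 9 back to 1 with k<->p swapped.
Row 7: chart row 1, RS - tile across columns 1-9 and work as-is.

Result:
k k o k p k p k k
k p p k p p p k p
o x p p k p p o x
p p k p k p o p p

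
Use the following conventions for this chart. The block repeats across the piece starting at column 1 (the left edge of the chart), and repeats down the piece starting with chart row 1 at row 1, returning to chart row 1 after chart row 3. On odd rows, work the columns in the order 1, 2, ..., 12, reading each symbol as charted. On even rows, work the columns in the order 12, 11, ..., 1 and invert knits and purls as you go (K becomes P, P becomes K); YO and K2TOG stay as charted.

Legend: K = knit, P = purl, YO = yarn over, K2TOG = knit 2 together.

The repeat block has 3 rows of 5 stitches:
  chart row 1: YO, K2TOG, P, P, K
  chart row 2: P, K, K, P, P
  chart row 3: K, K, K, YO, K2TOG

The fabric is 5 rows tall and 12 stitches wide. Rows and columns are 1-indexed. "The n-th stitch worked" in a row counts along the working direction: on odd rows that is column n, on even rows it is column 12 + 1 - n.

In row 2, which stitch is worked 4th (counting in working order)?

For row 2: chart row = ((2-1) mod 3) + 1 = 2; this is a WS (even) row.
Chart row 2 tiled across columns 1-12: P K K P P P K K P P P K
WS: work from column 12 back to column 1 (reverse the tiled row), swapping K<->P (YO and K2TOG unchanged).
Row 2 as worked: P K K K P P K K K P P K
The 4th stitch worked is K.

Result:
K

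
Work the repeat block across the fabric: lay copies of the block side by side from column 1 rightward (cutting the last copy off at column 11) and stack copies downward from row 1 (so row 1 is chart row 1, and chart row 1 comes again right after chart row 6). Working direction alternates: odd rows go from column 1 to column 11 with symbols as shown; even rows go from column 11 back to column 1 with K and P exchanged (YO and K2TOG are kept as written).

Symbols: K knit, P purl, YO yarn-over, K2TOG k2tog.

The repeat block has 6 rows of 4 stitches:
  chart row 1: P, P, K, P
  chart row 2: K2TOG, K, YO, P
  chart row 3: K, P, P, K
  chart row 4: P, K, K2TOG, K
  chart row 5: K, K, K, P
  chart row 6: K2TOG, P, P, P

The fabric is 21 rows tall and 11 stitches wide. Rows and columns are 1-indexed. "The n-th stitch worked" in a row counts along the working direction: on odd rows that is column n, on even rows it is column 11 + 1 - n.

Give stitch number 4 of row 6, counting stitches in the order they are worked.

For row 6: chart row = ((6-1) mod 6) + 1 = 6; this is a WS (even) row.
Chart row 6 tiled across columns 1-11: K2TOG P P P K2TOG P P P K2TOG P P
WS: work from column 11 back to column 1 (reverse the tiled row), swapping K<->P (YO and K2TOG unchanged).
Row 6 as worked: K K K2TOG K K K K2TOG K K K K2TOG
The 4th stitch worked is K.

Stitch:
K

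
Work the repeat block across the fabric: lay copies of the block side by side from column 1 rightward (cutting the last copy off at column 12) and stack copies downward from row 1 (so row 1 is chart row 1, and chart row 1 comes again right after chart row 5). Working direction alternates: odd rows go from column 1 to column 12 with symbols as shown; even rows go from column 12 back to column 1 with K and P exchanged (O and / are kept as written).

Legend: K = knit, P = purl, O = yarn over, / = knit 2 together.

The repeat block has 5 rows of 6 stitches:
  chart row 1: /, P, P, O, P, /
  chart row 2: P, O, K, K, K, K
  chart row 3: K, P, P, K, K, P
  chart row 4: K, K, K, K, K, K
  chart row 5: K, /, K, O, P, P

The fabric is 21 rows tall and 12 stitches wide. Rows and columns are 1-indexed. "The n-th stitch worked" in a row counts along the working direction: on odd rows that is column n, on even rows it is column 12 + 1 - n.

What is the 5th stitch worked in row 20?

Row 20 uses chart row ((20-1) mod 5)+1 = 5. Row 20 is even, so WS.
Chart row 5 tiled across columns 1-12: K / K O P P K / K O P P
WS: work from column 12 back to column 1 (reverse the tiled row), swapping K<->P (O and / unchanged).
Row 20 as worked: K K O P / P K K O P / P
The 5th stitch worked is /.

Result:
/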